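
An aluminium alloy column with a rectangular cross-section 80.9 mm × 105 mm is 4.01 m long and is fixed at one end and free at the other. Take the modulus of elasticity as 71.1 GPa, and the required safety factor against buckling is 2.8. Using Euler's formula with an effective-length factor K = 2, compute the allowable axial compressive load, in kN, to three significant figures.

P_allow = 18.1 kN

Buckling occurs about the weak axis: I_min = h·b³/12 = 105×80.9³/12 = 4.633×10^6 mm⁴ (b = 80.9 mm is the smaller dimension).
Effective length L_e = KL = 2×4.01 m = 8020 mm.
Euler critical load P_cr = π²EI/L_e² = π²×71100×4.633×10^6/8020² = 50540 N.
P_allow = P_cr/n = 50540/2.8 = 18050 N.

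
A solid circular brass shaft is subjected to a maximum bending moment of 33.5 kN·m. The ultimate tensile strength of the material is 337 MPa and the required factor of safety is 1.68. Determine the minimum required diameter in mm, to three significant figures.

d = 119 mm

σ_allow = 337/1.68 = 200.6 MPa.
For a solid circular section σ = 32M/(πd³), so d³ = 32M/(π σ_allow) = 32×3.3500×10^7/(π×200.6) = 1.701×10^6 mm³.
d = 119.4 mm.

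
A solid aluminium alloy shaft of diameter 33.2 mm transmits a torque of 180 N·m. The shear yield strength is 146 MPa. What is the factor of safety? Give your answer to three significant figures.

τ = 16T/(πd³) = 16×180000/(π×33.2³) = 25.05 MPa.
n = τ_limit/τ = 146/25.05 = 5.828.

n = 5.83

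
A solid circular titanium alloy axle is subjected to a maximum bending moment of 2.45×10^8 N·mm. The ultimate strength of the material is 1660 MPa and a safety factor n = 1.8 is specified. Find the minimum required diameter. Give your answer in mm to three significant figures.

d = 139 mm

σ_allow = 1660/1.8 = 922.2 MPa.
For a solid circular section σ = 32M/(πd³), so d³ = 32M/(π σ_allow) = 32×2.4500×10^8/(π×922.2) = 2.706×10^6 mm³.
d = 139.4 mm.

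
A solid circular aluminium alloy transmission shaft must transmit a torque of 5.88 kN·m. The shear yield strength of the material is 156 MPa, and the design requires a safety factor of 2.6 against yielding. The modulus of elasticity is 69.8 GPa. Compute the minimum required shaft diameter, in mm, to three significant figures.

d = 79.3 mm

Allowable shear stress τ_allow = 156/2.6 = 60.00 MPa.
For a solid shaft τ = 16T/(πd³), so d³ = 16T/(π τ_allow) = 16×5880000/(π×60.00) = 499100 mm³.
d = (499100)^(1/3) = 79.32 mm.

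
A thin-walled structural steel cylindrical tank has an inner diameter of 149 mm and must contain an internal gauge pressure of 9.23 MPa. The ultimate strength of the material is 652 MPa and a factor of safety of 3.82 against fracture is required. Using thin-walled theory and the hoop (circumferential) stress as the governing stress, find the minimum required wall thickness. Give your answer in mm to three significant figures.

σ_allow = 652/3.82 = 170.7 MPa.
Hoop stress σ_h = pD/(2t), so t = pD/(2σ_allow) = 9.23×149/(2×170.7) = 4.029 mm.

t = 4.03 mm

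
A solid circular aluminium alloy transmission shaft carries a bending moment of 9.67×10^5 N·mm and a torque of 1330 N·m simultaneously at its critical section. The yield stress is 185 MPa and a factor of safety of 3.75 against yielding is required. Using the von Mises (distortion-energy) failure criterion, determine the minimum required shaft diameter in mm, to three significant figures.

σ_allow = σ_y/n = 185/3.75 = 49.33 MPa.
For a solid shaft σ_b = 32M/(πd³) and τ = 16T/(πd³), so the von Mises stress is σ' = (16/πd³)·√(4M²+3T²).
√(4M²+3T²) = √(4×(967000)² + 3×(1.330×10^6)²) = 3.008×10^6 N·mm.
d³ = 16×3.008×10^6/(π×49.33) = 310500 mm³.
d = 67.72 mm.

d = 67.7 mm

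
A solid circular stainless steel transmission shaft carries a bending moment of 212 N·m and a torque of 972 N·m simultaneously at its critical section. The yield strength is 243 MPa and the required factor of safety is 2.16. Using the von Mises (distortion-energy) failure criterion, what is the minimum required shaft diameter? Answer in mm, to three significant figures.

d = 42.8 mm

σ_allow = σ_y/n = 243/2.16 = 112.5 MPa.
For a solid shaft σ_b = 32M/(πd³) and τ = 16T/(πd³), so the von Mises stress is σ' = (16/πd³)·√(4M²+3T²).
√(4M²+3T²) = √(4×(212000)² + 3×(972000)²) = 1.736×10^6 N·mm.
d³ = 16×1.736×10^6/(π×112.5) = 78600 mm³.
d = 42.84 mm.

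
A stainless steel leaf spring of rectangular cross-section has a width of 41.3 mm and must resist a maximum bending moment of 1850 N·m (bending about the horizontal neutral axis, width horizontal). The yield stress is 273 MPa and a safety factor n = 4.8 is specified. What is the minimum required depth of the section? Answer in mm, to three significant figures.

h = 68.7 mm

σ_allow = 273/4.8 = 56.88 MPa.
For a rectangular section σ = 6M/(bh²), so h² = 6M/(b σ_allow) = 6×1850000/(41.3×56.88) = 4726 mm².
h = 68.74 mm.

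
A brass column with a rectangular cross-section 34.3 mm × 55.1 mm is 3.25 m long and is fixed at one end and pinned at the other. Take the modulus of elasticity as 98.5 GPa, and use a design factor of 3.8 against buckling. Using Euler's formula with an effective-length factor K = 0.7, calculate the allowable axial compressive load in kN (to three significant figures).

P_allow = 9.16 kN

Buckling occurs about the weak axis: I_min = h·b³/12 = 55.1×34.3³/12 = 185300 mm⁴ (b = 34.3 mm is the smaller dimension).
Effective length L_e = KL = 0.7×3.25 m = 2275 mm.
Euler critical load P_cr = π²EI/L_e² = π²×98500×185300/2275² = 34800 N.
P_allow = P_cr/n = 34800/3.8 = 9159 N.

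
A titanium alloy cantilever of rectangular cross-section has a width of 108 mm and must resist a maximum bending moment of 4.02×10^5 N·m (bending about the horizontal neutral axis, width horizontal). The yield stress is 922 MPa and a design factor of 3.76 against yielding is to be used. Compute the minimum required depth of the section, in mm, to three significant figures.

σ_allow = 922/3.76 = 245.2 MPa.
For a rectangular section σ = 6M/(bh²), so h² = 6M/(b σ_allow) = 6×4.0200×10^8/(108×245.2) = 91080 mm².
h = 301.8 mm.

h = 302 mm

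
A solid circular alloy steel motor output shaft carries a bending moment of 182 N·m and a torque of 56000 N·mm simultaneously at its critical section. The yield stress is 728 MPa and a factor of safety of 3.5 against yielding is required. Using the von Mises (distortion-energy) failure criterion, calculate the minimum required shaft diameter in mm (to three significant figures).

d = 21.0 mm

σ_allow = σ_y/n = 728/3.5 = 208.0 MPa.
For a solid shaft σ_b = 32M/(πd³) and τ = 16T/(πd³), so the von Mises stress is σ' = (16/πd³)·√(4M²+3T²).
√(4M²+3T²) = √(4×(182000)² + 3×(56000)²) = 376700 N·mm.
d³ = 16×376700/(π×208.0) = 9224 mm³.
d = 20.97 mm.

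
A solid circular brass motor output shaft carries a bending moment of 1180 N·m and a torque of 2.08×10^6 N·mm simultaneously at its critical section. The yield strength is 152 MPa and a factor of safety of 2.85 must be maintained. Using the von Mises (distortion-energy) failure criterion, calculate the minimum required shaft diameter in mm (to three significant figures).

σ_allow = σ_y/n = 152/2.85 = 53.33 MPa.
For a solid shaft σ_b = 32M/(πd³) and τ = 16T/(πd³), so the von Mises stress is σ' = (16/πd³)·√(4M²+3T²).
√(4M²+3T²) = √(4×(1.180×10^6)² + 3×(2.080×10^6)²) = 4.307×10^6 N·mm.
d³ = 16×4.307×10^6/(π×53.33) = 411300 mm³.
d = 74.37 mm.

d = 74.4 mm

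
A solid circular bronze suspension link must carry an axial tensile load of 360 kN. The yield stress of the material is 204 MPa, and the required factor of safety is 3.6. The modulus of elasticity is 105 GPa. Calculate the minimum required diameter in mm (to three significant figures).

d = 89.9 mm

Allowable stress σ_allow = 204/3.6 = 56.67 MPa.
Required area A = F/σ_allow = 360000/56.67 = 6353 mm².
A = πd²/4 → d = √(4A/π) = 89.94 mm.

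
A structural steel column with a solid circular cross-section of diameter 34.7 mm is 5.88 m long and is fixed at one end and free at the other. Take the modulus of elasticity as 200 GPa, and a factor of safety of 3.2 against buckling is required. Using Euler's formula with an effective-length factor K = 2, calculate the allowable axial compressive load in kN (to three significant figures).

P_allow = 0.317 kN

I = πd⁴/64 = π×34.7⁴/64 = 71170 mm⁴.
Effective length L_e = KL = 2×5.88 m = 11760 mm.
Euler critical load P_cr = π²EI/L_e² = π²×200000×71170/11760² = 1016 N.
P_allow = P_cr/n = 1016/3.2 = 317.4 N.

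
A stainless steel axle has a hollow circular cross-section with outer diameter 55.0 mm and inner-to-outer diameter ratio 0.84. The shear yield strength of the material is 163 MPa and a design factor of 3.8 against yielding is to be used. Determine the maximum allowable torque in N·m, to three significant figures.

τ_allow = 163/3.8 = 42.89 MPa.
For a hollow shaft T_allow = τ_allow·πd_o³(1−k⁴)/16 with 1−k⁴ = 0.5021, so πd_o³(1−k⁴)/16 = 16400 mm³.
T_allow = 42.89×16400 = 703600 N·mm = 703.6 N·m.

T_allow = 704 N·m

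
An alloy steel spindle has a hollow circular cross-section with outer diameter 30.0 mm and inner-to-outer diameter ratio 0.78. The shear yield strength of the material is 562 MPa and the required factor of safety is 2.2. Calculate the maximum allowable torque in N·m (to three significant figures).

τ_allow = 562/2.2 = 255.5 MPa.
For a hollow shaft T_allow = τ_allow·πd_o³(1−k⁴)/16 with 1−k⁴ = 0.6298, so πd_o³(1−k⁴)/16 = 3339 mm³.
T_allow = 255.5×3339 = 853000 N·mm = 853.0 N·m.

T_allow = 853 N·m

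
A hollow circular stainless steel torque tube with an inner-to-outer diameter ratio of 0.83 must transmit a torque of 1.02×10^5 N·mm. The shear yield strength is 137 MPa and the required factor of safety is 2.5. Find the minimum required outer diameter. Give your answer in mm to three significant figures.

d_o = 26.2 mm

τ_allow = 137/2.5 = 54.80 MPa.
For a hollow shaft τ = 16T/[πd_o³(1−k⁴)] with k = 0.83, so 1−k⁴ = 0.5254.
d_o³ = 16T/[π τ_allow (1−k⁴)] = 16×102000/(π×54.80×0.5254) = 18040 mm³.
d_o = 26.23 mm.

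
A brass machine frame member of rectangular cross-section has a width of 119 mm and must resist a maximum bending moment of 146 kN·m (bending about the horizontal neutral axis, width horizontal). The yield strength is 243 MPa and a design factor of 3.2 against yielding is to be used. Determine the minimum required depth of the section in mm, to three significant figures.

σ_allow = 243/3.2 = 75.94 MPa.
For a rectangular section σ = 6M/(bh²), so h² = 6M/(b σ_allow) = 6×1.4600×10^8/(119×75.94) = 96940 mm².
h = 311.4 mm.

h = 311 mm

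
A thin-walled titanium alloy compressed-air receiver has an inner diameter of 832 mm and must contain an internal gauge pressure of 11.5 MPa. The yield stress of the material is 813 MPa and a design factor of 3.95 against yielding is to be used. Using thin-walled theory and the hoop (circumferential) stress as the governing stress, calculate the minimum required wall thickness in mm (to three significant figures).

t = 23.2 mm

σ_allow = 813/3.95 = 205.8 MPa.
Hoop stress σ_h = pD/(2t), so t = pD/(2σ_allow) = 11.5×832/(2×205.8) = 23.24 mm.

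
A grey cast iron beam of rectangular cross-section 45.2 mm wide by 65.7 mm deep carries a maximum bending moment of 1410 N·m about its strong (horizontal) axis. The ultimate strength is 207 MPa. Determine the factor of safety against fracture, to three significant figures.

n = 4.77

Section modulus S = bh²/6 = 45.2×65.7²/6 = 32520 mm³.
σ = M/S = 1410000/32520 = 43.36 MPa.
n = 207/43.36 = 4.774.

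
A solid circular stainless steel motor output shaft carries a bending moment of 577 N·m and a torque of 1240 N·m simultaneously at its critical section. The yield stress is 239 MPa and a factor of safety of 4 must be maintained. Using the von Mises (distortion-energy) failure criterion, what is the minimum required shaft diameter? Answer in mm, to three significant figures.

d = 59.2 mm

σ_allow = σ_y/n = 239/4 = 59.75 MPa.
For a solid shaft σ_b = 32M/(πd³) and τ = 16T/(πd³), so the von Mises stress is σ' = (16/πd³)·√(4M²+3T²).
√(4M²+3T²) = √(4×(577000)² + 3×(1.240×10^6)²) = 2.438×10^6 N·mm.
d³ = 16×2.438×10^6/(π×59.75) = 207800 mm³.
d = 59.23 mm.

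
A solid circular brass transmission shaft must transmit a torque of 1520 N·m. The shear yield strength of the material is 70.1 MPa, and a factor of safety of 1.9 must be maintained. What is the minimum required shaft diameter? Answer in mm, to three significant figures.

d = 59.4 mm

Allowable shear stress τ_allow = 70.1/1.9 = 36.89 MPa.
For a solid shaft τ = 16T/(πd³), so d³ = 16T/(π τ_allow) = 16×1520000/(π×36.89) = 209800 mm³.
d = (209800)^(1/3) = 59.42 mm.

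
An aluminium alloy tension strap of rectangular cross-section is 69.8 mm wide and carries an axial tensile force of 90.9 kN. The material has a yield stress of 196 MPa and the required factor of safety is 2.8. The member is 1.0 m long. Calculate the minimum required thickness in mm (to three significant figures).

σ_allow = 196/2.8 = 70.00 MPa.
Required area A = F/σ_allow = 90900/70.00 = 1299 mm².
t = A/w = 1299/69.8 = 18.60 mm.

t = 18.6 mm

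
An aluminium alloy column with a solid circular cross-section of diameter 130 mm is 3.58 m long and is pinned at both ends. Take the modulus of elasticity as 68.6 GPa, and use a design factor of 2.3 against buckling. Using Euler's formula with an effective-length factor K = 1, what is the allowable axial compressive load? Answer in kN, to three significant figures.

P_allow = 322 kN

I = πd⁴/64 = π×130⁴/64 = 1.402×10^7 mm⁴.
Effective length L_e = KL = 1×3.58 m = 3580 mm.
Euler critical load P_cr = π²EI/L_e² = π²×68600×1.402×10^7/3580² = 740600 N.
P_allow = P_cr/n = 740600/2.3 = 322000 N.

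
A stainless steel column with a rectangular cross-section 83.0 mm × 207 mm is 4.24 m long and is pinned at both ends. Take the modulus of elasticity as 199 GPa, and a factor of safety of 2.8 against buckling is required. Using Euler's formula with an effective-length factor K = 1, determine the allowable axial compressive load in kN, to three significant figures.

P_allow = 385 kN

Buckling occurs about the weak axis: I_min = h·b³/12 = 207×83.0³/12 = 9.863×10^6 mm⁴ (b = 83.0 mm is the smaller dimension).
Effective length L_e = KL = 1×4.24 m = 4240 mm.
Euler critical load P_cr = π²EI/L_e² = π²×199000×9.863×10^6/4240² = 1.078×10^6 N.
P_allow = P_cr/n = 1.078×10^6/2.8 = 384800 N.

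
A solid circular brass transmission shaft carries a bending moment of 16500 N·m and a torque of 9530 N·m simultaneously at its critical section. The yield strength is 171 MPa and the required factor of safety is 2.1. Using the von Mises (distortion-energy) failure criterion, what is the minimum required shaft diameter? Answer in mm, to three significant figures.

d = 132 mm

σ_allow = σ_y/n = 171/2.1 = 81.43 MPa.
For a solid shaft σ_b = 32M/(πd³) and τ = 16T/(πd³), so the von Mises stress is σ' = (16/πd³)·√(4M²+3T²).
√(4M²+3T²) = √(4×(1.650×10^7)² + 3×(9.530×10^6)²) = 3.690×10^7 N·mm.
d³ = 16×3.690×10^7/(π×81.43) = 2.308×10^6 mm³.
d = 132.1 mm.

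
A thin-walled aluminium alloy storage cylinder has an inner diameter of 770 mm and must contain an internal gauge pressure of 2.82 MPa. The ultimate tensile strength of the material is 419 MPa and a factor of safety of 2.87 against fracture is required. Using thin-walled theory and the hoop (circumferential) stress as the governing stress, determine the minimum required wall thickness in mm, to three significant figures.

σ_allow = 419/2.87 = 146.0 MPa.
Hoop stress σ_h = pD/(2t), so t = pD/(2σ_allow) = 2.82×770/(2×146.0) = 7.437 mm.

t = 7.44 mm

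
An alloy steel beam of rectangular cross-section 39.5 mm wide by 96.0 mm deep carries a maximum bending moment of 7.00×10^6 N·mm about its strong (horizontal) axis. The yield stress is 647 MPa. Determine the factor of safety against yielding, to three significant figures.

n = 5.61

Section modulus S = bh²/6 = 39.5×96.0²/6 = 60670 mm³.
σ = M/S = 7000000/60670 = 115.4 MPa.
n = 647/115.4 = 5.608.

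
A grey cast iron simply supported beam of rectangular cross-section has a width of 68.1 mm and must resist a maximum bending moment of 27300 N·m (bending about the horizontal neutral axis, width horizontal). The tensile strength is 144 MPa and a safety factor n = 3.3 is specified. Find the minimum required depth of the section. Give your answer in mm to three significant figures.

σ_allow = 144/3.3 = 43.64 MPa.
For a rectangular section σ = 6M/(bh²), so h² = 6M/(b σ_allow) = 6×2.7300×10^7/(68.1×43.64) = 55120 mm².
h = 234.8 mm.

h = 235 mm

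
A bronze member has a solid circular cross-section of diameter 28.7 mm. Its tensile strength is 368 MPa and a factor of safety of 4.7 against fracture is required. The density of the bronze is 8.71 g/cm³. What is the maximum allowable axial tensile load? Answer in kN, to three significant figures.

σ_allow = 368/4.7 = 78.30 MPa.
A = πd²/4 = π×28.7²/4 = 646.9 mm².
F_allow = σ_allow × A = 78.30×646.9 = 50650 N.

F_allow = 50.7 kN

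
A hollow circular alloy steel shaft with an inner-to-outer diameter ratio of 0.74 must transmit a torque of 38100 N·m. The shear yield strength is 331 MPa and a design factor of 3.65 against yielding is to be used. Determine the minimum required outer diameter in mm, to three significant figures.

d_o = 145 mm

τ_allow = 331/3.65 = 90.68 MPa.
For a hollow shaft τ = 16T/[πd_o³(1−k⁴)] with k = 0.74, so 1−k⁴ = 0.7001.
d_o³ = 16T/[π τ_allow (1−k⁴)] = 16×3.8100×10^7/(π×90.68×0.7001) = 3.056×10^6 mm³.
d_o = 145.1 mm.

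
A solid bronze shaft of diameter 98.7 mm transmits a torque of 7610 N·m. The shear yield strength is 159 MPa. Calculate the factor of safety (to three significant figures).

n = 3.94

τ = 16T/(πd³) = 16×7610000/(π×98.7³) = 40.31 MPa.
n = τ_limit/τ = 159/40.31 = 3.945.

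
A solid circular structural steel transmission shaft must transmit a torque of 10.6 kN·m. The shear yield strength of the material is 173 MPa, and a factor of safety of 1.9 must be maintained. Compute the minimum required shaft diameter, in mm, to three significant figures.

d = 84.0 mm

Allowable shear stress τ_allow = 173/1.9 = 91.05 MPa.
For a solid shaft τ = 16T/(πd³), so d³ = 16T/(π τ_allow) = 16×1.0600×10^7/(π×91.05) = 592900 mm³.
d = (592900)^(1/3) = 84.01 mm.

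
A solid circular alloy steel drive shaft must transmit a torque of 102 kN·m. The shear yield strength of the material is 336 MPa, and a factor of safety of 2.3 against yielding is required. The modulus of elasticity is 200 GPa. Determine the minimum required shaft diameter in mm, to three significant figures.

Allowable shear stress τ_allow = 336/2.3 = 146.1 MPa.
For a solid shaft τ = 16T/(πd³), so d³ = 16T/(π τ_allow) = 16×1.0200×10^8/(π×146.1) = 3.556×10^6 mm³.
d = (3.556×10^6)^(1/3) = 152.6 mm.

d = 153 mm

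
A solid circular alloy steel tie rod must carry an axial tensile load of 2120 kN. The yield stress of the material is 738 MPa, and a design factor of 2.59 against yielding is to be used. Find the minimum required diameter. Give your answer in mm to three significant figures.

Allowable stress σ_allow = 738/2.59 = 284.9 MPa.
Required area A = F/σ_allow = 2120000/284.9 = 7440 mm².
A = πd²/4 → d = √(4A/π) = 97.33 mm.

d = 97.3 mm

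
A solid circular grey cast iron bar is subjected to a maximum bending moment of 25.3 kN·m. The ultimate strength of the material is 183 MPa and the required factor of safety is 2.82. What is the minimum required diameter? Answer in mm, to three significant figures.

d = 158 mm

σ_allow = 183/2.82 = 64.89 MPa.
For a solid circular section σ = 32M/(πd³), so d³ = 32M/(π σ_allow) = 32×2.5300×10^7/(π×64.89) = 3.971×10^6 mm³.
d = 158.4 mm.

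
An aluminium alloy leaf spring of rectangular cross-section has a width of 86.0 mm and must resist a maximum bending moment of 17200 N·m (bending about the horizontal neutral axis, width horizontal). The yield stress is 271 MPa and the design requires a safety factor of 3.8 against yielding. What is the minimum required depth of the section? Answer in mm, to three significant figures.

h = 130 mm

σ_allow = 271/3.8 = 71.32 MPa.
For a rectangular section σ = 6M/(bh²), so h² = 6M/(b σ_allow) = 6×1.7200×10^7/(86.0×71.32) = 16830 mm².
h = 129.7 mm.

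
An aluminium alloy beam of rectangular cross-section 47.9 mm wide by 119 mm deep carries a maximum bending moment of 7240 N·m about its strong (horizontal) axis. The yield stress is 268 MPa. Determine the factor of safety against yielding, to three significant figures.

n = 4.18

Section modulus S = bh²/6 = 47.9×119²/6 = 113100 mm³.
σ = M/S = 7240000/113100 = 64.04 MPa.
n = 268/64.04 = 4.185.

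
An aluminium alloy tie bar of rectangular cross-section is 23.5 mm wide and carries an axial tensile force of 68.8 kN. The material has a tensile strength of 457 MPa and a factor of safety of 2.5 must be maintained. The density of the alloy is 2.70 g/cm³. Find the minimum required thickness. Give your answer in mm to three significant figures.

σ_allow = 457/2.5 = 182.8 MPa.
Required area A = F/σ_allow = 68800/182.8 = 376.4 mm².
t = A/w = 376.4/23.5 = 16.02 mm.

t = 16.0 mm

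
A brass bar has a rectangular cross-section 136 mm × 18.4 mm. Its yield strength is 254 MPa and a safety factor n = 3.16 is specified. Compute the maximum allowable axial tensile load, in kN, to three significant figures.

σ_allow = 254/3.16 = 80.38 MPa.
A = 136×18.4 = 2502 mm².
F_allow = σ_allow × A = 80.38×2502 = 201100 N.

F_allow = 201 kN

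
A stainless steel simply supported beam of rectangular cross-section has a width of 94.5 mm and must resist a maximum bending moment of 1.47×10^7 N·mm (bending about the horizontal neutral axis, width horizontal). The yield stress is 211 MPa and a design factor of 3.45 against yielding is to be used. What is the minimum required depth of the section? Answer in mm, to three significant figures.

σ_allow = 211/3.45 = 61.16 MPa.
For a rectangular section σ = 6M/(bh²), so h² = 6M/(b σ_allow) = 6×1.4700×10^7/(94.5×61.16) = 15260 mm².
h = 123.5 mm.

h = 124 mm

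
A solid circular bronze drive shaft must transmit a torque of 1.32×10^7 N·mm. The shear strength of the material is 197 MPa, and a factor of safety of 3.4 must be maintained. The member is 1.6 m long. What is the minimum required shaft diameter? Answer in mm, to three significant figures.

d = 105 mm

Allowable shear stress τ_allow = 197/3.4 = 57.94 MPa.
For a solid shaft τ = 16T/(πd³), so d³ = 16T/(π τ_allow) = 16×1.3200×10^7/(π×57.94) = 1.160×10^6 mm³.
d = (1.160×10^6)^(1/3) = 105.1 mm.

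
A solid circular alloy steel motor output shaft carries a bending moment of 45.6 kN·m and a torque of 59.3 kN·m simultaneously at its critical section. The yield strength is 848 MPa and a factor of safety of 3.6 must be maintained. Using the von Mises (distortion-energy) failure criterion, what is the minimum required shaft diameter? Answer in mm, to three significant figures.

σ_allow = σ_y/n = 848/3.6 = 235.6 MPa.
For a solid shaft σ_b = 32M/(πd³) and τ = 16T/(πd³), so the von Mises stress is σ' = (16/πd³)·√(4M²+3T²).
√(4M²+3T²) = √(4×(4.560×10^7)² + 3×(5.930×10^7)²) = 1.374×10^8 N·mm.
d³ = 16×1.374×10^8/(π×235.6) = 2.970×10^6 mm³.
d = 143.7 mm.

d = 144 mm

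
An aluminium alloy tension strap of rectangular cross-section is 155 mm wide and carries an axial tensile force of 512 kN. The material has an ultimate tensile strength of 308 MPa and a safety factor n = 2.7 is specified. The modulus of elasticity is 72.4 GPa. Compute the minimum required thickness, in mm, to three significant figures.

σ_allow = 308/2.7 = 114.1 MPa.
Required area A = F/σ_allow = 512000/114.1 = 4488 mm².
t = A/w = 4488/155 = 28.96 mm.

t = 29.0 mm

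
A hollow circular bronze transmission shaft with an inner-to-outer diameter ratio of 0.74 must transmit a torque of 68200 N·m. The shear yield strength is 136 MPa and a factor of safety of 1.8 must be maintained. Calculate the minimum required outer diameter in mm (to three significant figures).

d_o = 187 mm

τ_allow = 136/1.8 = 75.56 MPa.
For a hollow shaft τ = 16T/[πd_o³(1−k⁴)] with k = 0.74, so 1−k⁴ = 0.7001.
d_o³ = 16T/[π τ_allow (1−k⁴)] = 16×6.8200×10^7/(π×75.56×0.7001) = 6.566×10^6 mm³.
d_o = 187.3 mm.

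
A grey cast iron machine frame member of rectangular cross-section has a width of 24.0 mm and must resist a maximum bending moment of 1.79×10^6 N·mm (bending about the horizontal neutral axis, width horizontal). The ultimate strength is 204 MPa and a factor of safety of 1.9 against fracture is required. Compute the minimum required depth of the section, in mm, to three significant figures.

h = 64.6 mm

σ_allow = 204/1.9 = 107.4 MPa.
For a rectangular section σ = 6M/(bh²), so h² = 6M/(b σ_allow) = 6×1790000/(24.0×107.4) = 4168 mm².
h = 64.56 mm.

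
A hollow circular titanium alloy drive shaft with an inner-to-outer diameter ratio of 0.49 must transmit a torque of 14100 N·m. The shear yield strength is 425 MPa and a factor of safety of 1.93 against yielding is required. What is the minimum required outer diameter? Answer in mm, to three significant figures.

τ_allow = 425/1.93 = 220.2 MPa.
For a hollow shaft τ = 16T/[πd_o³(1−k⁴)] with k = 0.49, so 1−k⁴ = 0.9424.
d_o³ = 16T/[π τ_allow (1−k⁴)] = 16×1.4100×10^7/(π×220.2×0.9424) = 346100 mm³.
d_o = 70.21 mm.

d_o = 70.2 mm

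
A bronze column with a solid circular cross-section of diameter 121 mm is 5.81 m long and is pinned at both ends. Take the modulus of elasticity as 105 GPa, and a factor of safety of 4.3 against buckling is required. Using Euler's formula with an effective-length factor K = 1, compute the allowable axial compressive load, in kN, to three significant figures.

P_allow = 75.1 kN

I = πd⁴/64 = π×121⁴/64 = 1.052×10^7 mm⁴.
Effective length L_e = KL = 1×5.81 m = 5810 mm.
Euler critical load P_cr = π²EI/L_e² = π²×105000×1.052×10^7/5810² = 323000 N.
P_allow = P_cr/n = 323000/4.3 = 75120 N.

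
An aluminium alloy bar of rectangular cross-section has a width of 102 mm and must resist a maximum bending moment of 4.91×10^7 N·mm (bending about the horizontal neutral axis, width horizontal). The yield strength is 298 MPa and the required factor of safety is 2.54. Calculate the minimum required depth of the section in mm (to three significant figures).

σ_allow = 298/2.54 = 117.3 MPa.
For a rectangular section σ = 6M/(bh²), so h² = 6M/(b σ_allow) = 6×4.9100×10^7/(102×117.3) = 24620 mm².
h = 156.9 mm.

h = 157 mm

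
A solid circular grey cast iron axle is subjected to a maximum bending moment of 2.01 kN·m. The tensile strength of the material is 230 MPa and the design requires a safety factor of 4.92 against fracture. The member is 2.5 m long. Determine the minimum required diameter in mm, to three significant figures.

σ_allow = 230/4.92 = 46.75 MPa.
For a solid circular section σ = 32M/(πd³), so d³ = 32M/(π σ_allow) = 32×2010000/(π×46.75) = 438000 mm³.
d = 75.94 mm.

d = 75.9 mm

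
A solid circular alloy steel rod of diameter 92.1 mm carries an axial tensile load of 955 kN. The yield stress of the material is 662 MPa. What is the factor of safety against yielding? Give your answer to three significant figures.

A = πd²/4 = 6662 mm².
σ = F/A = 955000/6662 = 143.3 MPa.
n = 662/143.3 = 4.618.

n = 4.62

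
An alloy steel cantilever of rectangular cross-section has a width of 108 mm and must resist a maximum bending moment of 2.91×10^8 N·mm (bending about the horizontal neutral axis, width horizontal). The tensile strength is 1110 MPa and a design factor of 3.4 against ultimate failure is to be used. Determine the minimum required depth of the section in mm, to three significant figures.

h = 223 mm

σ_allow = 1110/3.4 = 326.5 MPa.
For a rectangular section σ = 6M/(bh²), so h² = 6M/(b σ_allow) = 6×2.9100×10^8/(108×326.5) = 49520 mm².
h = 222.5 mm.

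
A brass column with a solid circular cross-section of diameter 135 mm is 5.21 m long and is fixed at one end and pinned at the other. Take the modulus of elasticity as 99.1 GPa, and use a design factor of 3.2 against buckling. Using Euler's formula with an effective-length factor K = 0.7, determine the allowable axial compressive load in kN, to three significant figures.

I = πd⁴/64 = π×135⁴/64 = 1.630×10^7 mm⁴.
Effective length L_e = KL = 0.7×5.21 m = 3647 mm.
Euler critical load P_cr = π²EI/L_e² = π²×99100×1.630×10^7/3647² = 1.199×10^6 N.
P_allow = P_cr/n = 1.199×10^6/3.2 = 374700 N.

P_allow = 375 kN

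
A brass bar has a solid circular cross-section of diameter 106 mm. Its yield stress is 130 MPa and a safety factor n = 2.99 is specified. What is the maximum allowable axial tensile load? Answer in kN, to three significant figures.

F_allow = 384 kN

σ_allow = 130/2.99 = 43.48 MPa.
A = πd²/4 = π×106²/4 = 8825 mm².
F_allow = σ_allow × A = 43.48×8825 = 383700 N.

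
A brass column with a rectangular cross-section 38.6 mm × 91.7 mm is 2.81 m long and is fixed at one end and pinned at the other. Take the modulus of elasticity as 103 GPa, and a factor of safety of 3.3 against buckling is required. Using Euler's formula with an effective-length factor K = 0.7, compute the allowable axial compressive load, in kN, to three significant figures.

P_allow = 35.0 kN

Buckling occurs about the weak axis: I_min = h·b³/12 = 91.7×38.6³/12 = 439500 mm⁴ (b = 38.6 mm is the smaller dimension).
Effective length L_e = KL = 0.7×2.81 m = 1967 mm.
Euler critical load P_cr = π²EI/L_e² = π²×103000×439500/1967² = 115500 N.
P_allow = P_cr/n = 115500/3.3 = 34990 N.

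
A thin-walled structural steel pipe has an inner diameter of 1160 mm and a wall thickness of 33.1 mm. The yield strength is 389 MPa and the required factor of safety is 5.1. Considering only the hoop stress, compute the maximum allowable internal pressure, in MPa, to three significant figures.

p_allow = 4.35 MPa

σ_allow = 389/5.1 = 76.27 MPa.
σ_h = pD/(2t) → p_allow = 2σ_allow t/D = 2×76.27×33.1/1160 = 4.353 MPa.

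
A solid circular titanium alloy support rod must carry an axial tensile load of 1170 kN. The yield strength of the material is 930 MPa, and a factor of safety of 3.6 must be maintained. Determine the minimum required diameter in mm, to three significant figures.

d = 75.9 mm

Allowable stress σ_allow = 930/3.6 = 258.3 MPa.
Required area A = F/σ_allow = 1170000/258.3 = 4529 mm².
A = πd²/4 → d = √(4A/π) = 75.94 mm.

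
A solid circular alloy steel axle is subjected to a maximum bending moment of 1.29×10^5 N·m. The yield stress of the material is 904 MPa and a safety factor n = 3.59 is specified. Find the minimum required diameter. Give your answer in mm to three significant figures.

σ_allow = 904/3.59 = 251.8 MPa.
For a solid circular section σ = 32M/(πd³), so d³ = 32M/(π σ_allow) = 32×1.2900×10^8/(π×251.8) = 5.218×10^6 mm³.
d = 173.4 mm.

d = 173 mm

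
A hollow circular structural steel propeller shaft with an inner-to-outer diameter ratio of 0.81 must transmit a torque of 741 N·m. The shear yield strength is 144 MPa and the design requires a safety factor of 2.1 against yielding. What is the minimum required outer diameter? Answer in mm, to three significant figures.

d_o = 45.9 mm

τ_allow = 144/2.1 = 68.57 MPa.
For a hollow shaft τ = 16T/[πd_o³(1−k⁴)] with k = 0.81, so 1−k⁴ = 0.5695.
d_o³ = 16T/[π τ_allow (1−k⁴)] = 16×741000/(π×68.57×0.5695) = 96630 mm³.
d_o = 45.89 mm.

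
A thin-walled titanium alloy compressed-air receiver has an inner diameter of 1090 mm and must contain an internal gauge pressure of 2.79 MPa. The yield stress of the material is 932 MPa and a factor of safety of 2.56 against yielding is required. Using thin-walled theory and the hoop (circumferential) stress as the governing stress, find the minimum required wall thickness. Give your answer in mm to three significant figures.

σ_allow = 932/2.56 = 364.1 MPa.
Hoop stress σ_h = pD/(2t), so t = pD/(2σ_allow) = 2.79×1090/(2×364.1) = 4.177 mm.

t = 4.18 mm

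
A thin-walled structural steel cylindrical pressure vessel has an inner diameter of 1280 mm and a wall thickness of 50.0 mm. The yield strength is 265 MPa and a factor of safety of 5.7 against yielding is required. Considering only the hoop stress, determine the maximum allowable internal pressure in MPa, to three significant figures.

σ_allow = 265/5.7 = 46.49 MPa.
σ_h = pD/(2t) → p_allow = 2σ_allow t/D = 2×46.49×50.0/1280 = 3.632 MPa.

p_allow = 3.63 MPa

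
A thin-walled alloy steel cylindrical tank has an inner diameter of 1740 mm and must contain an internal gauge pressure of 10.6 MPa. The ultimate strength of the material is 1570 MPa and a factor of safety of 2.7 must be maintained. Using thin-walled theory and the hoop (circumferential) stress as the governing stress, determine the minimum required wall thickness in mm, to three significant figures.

σ_allow = 1570/2.7 = 581.5 MPa.
Hoop stress σ_h = pD/(2t), so t = pD/(2σ_allow) = 10.6×1740/(2×581.5) = 15.86 mm.

t = 15.9 mm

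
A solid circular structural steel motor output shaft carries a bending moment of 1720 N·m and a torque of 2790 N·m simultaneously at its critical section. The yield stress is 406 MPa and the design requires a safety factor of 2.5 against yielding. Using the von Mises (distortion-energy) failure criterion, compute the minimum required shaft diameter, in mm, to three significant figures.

d = 57.1 mm

σ_allow = σ_y/n = 406/2.5 = 162.4 MPa.
For a solid shaft σ_b = 32M/(πd³) and τ = 16T/(πd³), so the von Mises stress is σ' = (16/πd³)·√(4M²+3T²).
√(4M²+3T²) = √(4×(1.720×10^6)² + 3×(2.790×10^6)²) = 5.932×10^6 N·mm.
d³ = 16×5.932×10^6/(π×162.4) = 186000 mm³.
d = 57.09 mm.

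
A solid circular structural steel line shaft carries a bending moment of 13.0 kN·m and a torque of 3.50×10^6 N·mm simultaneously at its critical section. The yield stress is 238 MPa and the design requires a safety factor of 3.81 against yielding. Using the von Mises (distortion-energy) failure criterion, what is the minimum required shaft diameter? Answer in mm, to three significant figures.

d = 130 mm

σ_allow = σ_y/n = 238/3.81 = 62.47 MPa.
For a solid shaft σ_b = 32M/(πd³) and τ = 16T/(πd³), so the von Mises stress is σ' = (16/πd³)·√(4M²+3T²).
√(4M²+3T²) = √(4×(1.300×10^7)² + 3×(3.500×10^6)²) = 2.670×10^7 N·mm.
d³ = 16×2.670×10^7/(π×62.47) = 2.177×10^6 mm³.
d = 129.6 mm.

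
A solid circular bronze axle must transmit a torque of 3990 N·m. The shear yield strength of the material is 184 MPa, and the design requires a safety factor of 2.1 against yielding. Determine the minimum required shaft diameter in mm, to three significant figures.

Allowable shear stress τ_allow = 184/2.1 = 87.62 MPa.
For a solid shaft τ = 16T/(πd³), so d³ = 16T/(π τ_allow) = 16×3990000/(π×87.62) = 231900 mm³.
d = (231900)^(1/3) = 61.44 mm.

d = 61.4 mm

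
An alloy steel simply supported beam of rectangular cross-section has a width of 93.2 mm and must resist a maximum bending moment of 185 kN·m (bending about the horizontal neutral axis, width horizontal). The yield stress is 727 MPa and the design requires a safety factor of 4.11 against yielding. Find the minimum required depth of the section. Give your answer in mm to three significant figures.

h = 259 mm

σ_allow = 727/4.11 = 176.9 MPa.
For a rectangular section σ = 6M/(bh²), so h² = 6M/(b σ_allow) = 6×1.8500×10^8/(93.2×176.9) = 67330 mm².
h = 259.5 mm.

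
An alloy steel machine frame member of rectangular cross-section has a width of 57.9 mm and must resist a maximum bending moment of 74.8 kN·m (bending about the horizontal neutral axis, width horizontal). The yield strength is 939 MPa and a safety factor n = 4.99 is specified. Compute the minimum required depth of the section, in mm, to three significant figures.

σ_allow = 939/4.99 = 188.2 MPa.
For a rectangular section σ = 6M/(bh²), so h² = 6M/(b σ_allow) = 6×7.4800×10^7/(57.9×188.2) = 41190 mm².
h = 203.0 mm.

h = 203 mm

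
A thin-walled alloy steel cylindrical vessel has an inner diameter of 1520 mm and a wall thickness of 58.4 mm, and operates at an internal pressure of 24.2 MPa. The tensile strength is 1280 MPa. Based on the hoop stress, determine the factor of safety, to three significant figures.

σ_h = pD/(2t) = 24.2×1520/(2×58.4) = 314.9 MPa.
n = 1280/314.9 = 4.064.

n = 4.06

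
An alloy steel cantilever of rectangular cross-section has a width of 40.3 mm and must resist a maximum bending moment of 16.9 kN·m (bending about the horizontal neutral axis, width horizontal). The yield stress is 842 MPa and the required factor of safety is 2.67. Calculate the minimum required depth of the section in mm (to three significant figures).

h = 89.3 mm

σ_allow = 842/2.67 = 315.4 MPa.
For a rectangular section σ = 6M/(bh²), so h² = 6M/(b σ_allow) = 6×1.6900×10^7/(40.3×315.4) = 7979 mm².
h = 89.32 mm.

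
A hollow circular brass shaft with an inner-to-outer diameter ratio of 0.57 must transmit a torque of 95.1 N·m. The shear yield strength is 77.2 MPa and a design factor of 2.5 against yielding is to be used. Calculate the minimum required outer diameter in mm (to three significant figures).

τ_allow = 77.2/2.5 = 30.88 MPa.
For a hollow shaft τ = 16T/[πd_o³(1−k⁴)] with k = 0.57, so 1−k⁴ = 0.8944.
d_o³ = 16T/[π τ_allow (1−k⁴)] = 16×95100/(π×30.88×0.8944) = 17540 mm³.
d_o = 25.98 mm.

d_o = 26.0 mm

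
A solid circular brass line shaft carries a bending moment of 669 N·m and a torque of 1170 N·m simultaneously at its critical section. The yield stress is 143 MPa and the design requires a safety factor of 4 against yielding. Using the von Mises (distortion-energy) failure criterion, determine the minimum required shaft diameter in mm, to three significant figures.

d = 70.2 mm

σ_allow = σ_y/n = 143/4 = 35.75 MPa.
For a solid shaft σ_b = 32M/(πd³) and τ = 16T/(πd³), so the von Mises stress is σ' = (16/πd³)·√(4M²+3T²).
√(4M²+3T²) = √(4×(669000)² + 3×(1.170×10^6)²) = 2.428×10^6 N·mm.
d³ = 16×2.428×10^6/(π×35.75) = 345900 mm³.
d = 70.20 mm.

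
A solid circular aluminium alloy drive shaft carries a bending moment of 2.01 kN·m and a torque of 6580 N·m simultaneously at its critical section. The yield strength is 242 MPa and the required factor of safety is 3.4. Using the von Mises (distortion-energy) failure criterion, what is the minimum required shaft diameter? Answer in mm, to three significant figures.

σ_allow = σ_y/n = 242/3.4 = 71.18 MPa.
For a solid shaft σ_b = 32M/(πd³) and τ = 16T/(πd³), so the von Mises stress is σ' = (16/πd³)·√(4M²+3T²).
√(4M²+3T²) = √(4×(2.010×10^6)² + 3×(6.580×10^6)²) = 1.209×10^7 N·mm.
d³ = 16×1.209×10^7/(π×71.18) = 864700 mm³.
d = 95.27 mm.

d = 95.3 mm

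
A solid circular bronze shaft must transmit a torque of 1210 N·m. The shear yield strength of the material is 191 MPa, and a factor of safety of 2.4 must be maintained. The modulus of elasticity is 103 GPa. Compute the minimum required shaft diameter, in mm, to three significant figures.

Allowable shear stress τ_allow = 191/2.4 = 79.58 MPa.
For a solid shaft τ = 16T/(πd³), so d³ = 16T/(π τ_allow) = 16×1210000/(π×79.58) = 77430 mm³.
d = (77430)^(1/3) = 42.62 mm.

d = 42.6 mm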